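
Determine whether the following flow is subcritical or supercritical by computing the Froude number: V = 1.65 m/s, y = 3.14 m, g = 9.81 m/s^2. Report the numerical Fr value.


The Froude number is defined as Fr = V / sqrt(g*y).
g*y = 9.81 * 3.14 = 30.8034.
sqrt(g*y) = sqrt(30.8034) = 5.5501.
Fr = 1.65 / 5.5501 = 0.2973.
Since Fr < 1, the flow is subcritical.

0.2973


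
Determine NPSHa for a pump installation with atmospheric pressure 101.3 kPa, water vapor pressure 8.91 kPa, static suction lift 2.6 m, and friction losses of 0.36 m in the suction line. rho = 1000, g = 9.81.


NPSHa = p_atm/(rho*g) - z_s - hf_s - p_vap/(rho*g).
p_atm/(rho*g) = 101.3*1000 / (1000*9.81) = 10.326 m.
p_vap/(rho*g) = 8.91*1000 / (1000*9.81) = 0.908 m.
NPSHa = 10.326 - 2.6 - 0.36 - 0.908
      = 6.46 m.

6.46


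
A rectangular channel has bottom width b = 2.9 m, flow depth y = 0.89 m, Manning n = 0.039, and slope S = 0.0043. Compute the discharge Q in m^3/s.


For a rectangular channel, the cross-sectional area A = b * y = 2.9 * 0.89 = 2.58 m^2.
The wetted perimeter P = b + 2y = 2.9 + 2*0.89 = 4.68 m.
Hydraulic radius R = A/P = 2.58/4.68 = 0.5515 m.
Velocity V = (1/n)*R^(2/3)*S^(1/2) = (1/0.039)*0.5515^(2/3)*0.0043^(1/2) = 1.1307 m/s.
Discharge Q = A * V = 2.58 * 1.1307 = 2.918 m^3/s.

2.918


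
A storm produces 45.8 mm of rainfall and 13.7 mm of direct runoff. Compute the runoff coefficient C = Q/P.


The runoff coefficient C = runoff depth / rainfall depth.
C = 13.7 / 45.8
  = 0.2991.

0.2991


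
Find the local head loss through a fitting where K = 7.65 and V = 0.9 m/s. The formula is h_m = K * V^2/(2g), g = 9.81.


Minor loss formula: h_m = K * V^2/(2g).
V^2 = 0.9^2 = 0.81.
V^2/(2g) = 0.81 / 19.62 = 0.0413 m.
h_m = 7.65 * 0.0413 = 0.3158 m.

0.3158


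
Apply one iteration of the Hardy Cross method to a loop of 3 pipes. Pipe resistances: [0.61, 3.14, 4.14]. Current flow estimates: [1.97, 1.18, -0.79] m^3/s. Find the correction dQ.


Numerator terms (r*Q*|Q|): 0.61*1.97*|1.97| = 2.3673; 3.14*1.18*|1.18| = 4.3721; 4.14*-0.79*|-0.79| = -2.5838.
Sum of numerator = 4.1557.
Denominator terms (r*|Q|): 0.61*|1.97| = 1.2017; 3.14*|1.18| = 3.7052; 4.14*|-0.79| = 3.2706.
2 * sum of denominator = 2 * 8.1775 = 16.355.
dQ = -4.1557 / 16.355 = -0.2541 m^3/s.

-0.2541


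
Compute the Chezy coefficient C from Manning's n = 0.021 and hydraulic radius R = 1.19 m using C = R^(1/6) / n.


The Chezy coefficient relates to Manning's n through C = R^(1/6) / n.
R^(1/6) = 1.19^(1/6) = 1.029417.
C = 1.029417 / 0.021 = 49.02 m^(1/2)/s.

49.02


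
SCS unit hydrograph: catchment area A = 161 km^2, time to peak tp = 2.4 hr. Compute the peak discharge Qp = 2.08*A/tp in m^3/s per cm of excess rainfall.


SCS formula: Qp = 2.08 * A / tp.
Qp = 2.08 * 161 / 2.4
   = 334.88 / 2.4
   = 139.53 m^3/s per cm.

139.53


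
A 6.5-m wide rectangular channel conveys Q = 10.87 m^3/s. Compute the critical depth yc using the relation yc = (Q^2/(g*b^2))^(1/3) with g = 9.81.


Using yc = (Q^2 / (g * b^2))^(1/3):
Q^2 = 10.87^2 = 118.16.
g * b^2 = 9.81 * 6.5^2 = 9.81 * 42.25 = 414.47.
Q^2 / (g*b^2) = 118.16 / 414.47 = 0.2851.
yc = 0.2851^(1/3) = 0.6581 m.

0.6581


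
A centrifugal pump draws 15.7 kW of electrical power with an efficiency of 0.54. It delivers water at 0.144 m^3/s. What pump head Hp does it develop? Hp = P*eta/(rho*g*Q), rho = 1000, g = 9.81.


Pump head formula: Hp = P * eta / (rho * g * Q).
Numerator: P * eta = 15.7 * 1000 * 0.54 = 8478.0 W.
Denominator: rho * g * Q = 1000 * 9.81 * 0.144 = 1412.64.
Hp = 8478.0 / 1412.64 = 6.0 m.

6.0


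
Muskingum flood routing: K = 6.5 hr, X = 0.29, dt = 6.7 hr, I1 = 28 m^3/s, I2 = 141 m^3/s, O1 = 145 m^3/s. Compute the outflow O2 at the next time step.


Muskingum coefficients:
denom = 2*K*(1-X) + dt = 2*6.5*(1-0.29) + 6.7 = 15.93.
C0 = (dt - 2*K*X)/denom = (6.7 - 2*6.5*0.29)/15.93 = 0.1839.
C1 = (dt + 2*K*X)/denom = (6.7 + 2*6.5*0.29)/15.93 = 0.6573.
C2 = (2*K*(1-X) - dt)/denom = 0.1588.
O2 = C0*I2 + C1*I1 + C2*O1
   = 0.1839*141 + 0.6573*28 + 0.1588*145
   = 67.37 m^3/s.

67.37


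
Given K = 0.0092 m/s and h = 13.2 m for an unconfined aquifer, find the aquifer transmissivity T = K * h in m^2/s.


Transmissivity is defined as T = K * h.
T = 0.0092 * 13.2
  = 0.1214 m^2/s.

0.1214


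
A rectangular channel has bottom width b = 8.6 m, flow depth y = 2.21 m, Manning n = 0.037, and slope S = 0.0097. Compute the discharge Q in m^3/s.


For a rectangular channel, the cross-sectional area A = b * y = 8.6 * 2.21 = 19.01 m^2.
The wetted perimeter P = b + 2y = 8.6 + 2*2.21 = 13.02 m.
Hydraulic radius R = A/P = 19.01/13.02 = 1.4598 m.
Velocity V = (1/n)*R^(2/3)*S^(1/2) = (1/0.037)*1.4598^(2/3)*0.0097^(1/2) = 3.4253 m/s.
Discharge Q = A * V = 19.01 * 3.4253 = 65.102 m^3/s.

65.102


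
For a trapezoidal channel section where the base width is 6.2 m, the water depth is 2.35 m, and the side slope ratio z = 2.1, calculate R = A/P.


For a trapezoidal section with side slope z:
A = (b + z*y)*y = (6.2 + 2.1*2.35)*2.35 = 26.167 m^2.
P = b + 2*y*sqrt(1 + z^2) = 6.2 + 2*2.35*sqrt(1 + 2.1^2) = 17.132 m.
R = A/P = 26.167 / 17.132 = 1.5274 m.

1.5274


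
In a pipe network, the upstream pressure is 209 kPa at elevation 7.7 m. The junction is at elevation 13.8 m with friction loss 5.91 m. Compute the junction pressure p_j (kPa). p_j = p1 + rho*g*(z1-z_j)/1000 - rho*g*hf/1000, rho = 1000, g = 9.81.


Junction pressure: p_j = p1 + rho*g*(z1 - z_j)/1000 - rho*g*hf/1000.
Elevation term = 1000*9.81*(7.7 - 13.8)/1000 = -59.841 kPa.
Friction term = 1000*9.81*5.91/1000 = 57.977 kPa.
p_j = 209 + -59.841 - 57.977 = 91.18 kPa.

91.18


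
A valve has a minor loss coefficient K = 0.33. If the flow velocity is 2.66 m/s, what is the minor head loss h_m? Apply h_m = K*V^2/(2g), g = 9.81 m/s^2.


Minor loss formula: h_m = K * V^2/(2g).
V^2 = 2.66^2 = 7.0756.
V^2/(2g) = 7.0756 / 19.62 = 0.3606 m.
h_m = 0.33 * 0.3606 = 0.119 m.

0.119


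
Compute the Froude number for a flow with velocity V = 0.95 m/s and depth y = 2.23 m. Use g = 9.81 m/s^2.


The Froude number is defined as Fr = V / sqrt(g*y).
g*y = 9.81 * 2.23 = 21.8763.
sqrt(g*y) = sqrt(21.8763) = 4.6772.
Fr = 0.95 / 4.6772 = 0.2031.

0.2031


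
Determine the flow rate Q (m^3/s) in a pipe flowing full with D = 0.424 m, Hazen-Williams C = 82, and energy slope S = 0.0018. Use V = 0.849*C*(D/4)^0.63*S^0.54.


For a full circular pipe, R = D/4 = 0.424/4 = 0.106 m.
V = 0.849 * 82 * 0.106^0.63 * 0.0018^0.54
  = 0.849 * 82 * 0.243188 * 0.032949
  = 0.5578 m/s.
Pipe area A = pi*D^2/4 = pi*0.424^2/4 = 0.1412 m^2.
Q = A * V = 0.1412 * 0.5578 = 0.0788 m^3/s.

0.0788


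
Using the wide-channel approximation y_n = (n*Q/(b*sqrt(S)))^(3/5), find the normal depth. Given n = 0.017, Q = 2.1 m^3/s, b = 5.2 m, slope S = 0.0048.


We use the wide-channel approximation y_n = (n*Q/(b*sqrt(S)))^(3/5).
sqrt(S) = sqrt(0.0048) = 0.069282.
Numerator: n*Q = 0.017 * 2.1 = 0.0357.
Denominator: b*sqrt(S) = 5.2 * 0.069282 = 0.360266.
arg = 0.0991.
y_n = 0.0991^(3/5) = 0.2498 m.

0.2498


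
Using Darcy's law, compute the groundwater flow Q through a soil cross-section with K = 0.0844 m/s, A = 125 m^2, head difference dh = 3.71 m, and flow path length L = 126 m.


Darcy's law: Q = K * A * i, where i = dh/L.
Hydraulic gradient i = 3.71 / 126 = 0.029444.
Q = 0.0844 * 125 * 0.029444
  = 0.3106 m^3/s.

0.3106


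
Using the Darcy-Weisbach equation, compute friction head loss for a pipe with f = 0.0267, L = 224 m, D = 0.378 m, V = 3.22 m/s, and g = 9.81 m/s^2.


Darcy-Weisbach equation: h_f = f * (L/D) * V^2/(2g).
f * L/D = 0.0267 * 224/0.378 = 15.8222.
V^2/(2g) = 3.22^2 / (2*9.81) = 10.3684 / 19.62 = 0.5285 m.
h_f = 15.8222 * 0.5285 = 8.361 m.

8.361


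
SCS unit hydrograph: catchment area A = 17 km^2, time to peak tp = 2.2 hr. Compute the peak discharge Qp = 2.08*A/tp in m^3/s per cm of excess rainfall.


SCS formula: Qp = 2.08 * A / tp.
Qp = 2.08 * 17 / 2.2
   = 35.36 / 2.2
   = 16.07 m^3/s per cm.

16.07


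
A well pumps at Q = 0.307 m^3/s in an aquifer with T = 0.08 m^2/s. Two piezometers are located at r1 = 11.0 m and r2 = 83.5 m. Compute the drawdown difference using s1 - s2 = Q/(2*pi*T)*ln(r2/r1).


Thiem equation: s1 - s2 = Q/(2*pi*T) * ln(r2/r1).
ln(r2/r1) = ln(83.5/11.0) = 2.027.
Q/(2*pi*T) = 0.307 / (2*pi*0.08) = 0.307 / 0.5027 = 0.6108.
s1 - s2 = 0.6108 * 2.027 = 1.238 m.

1.238


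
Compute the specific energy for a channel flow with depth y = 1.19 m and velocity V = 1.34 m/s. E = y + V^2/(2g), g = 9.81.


Specific energy E = y + V^2/(2g).
Velocity head = V^2/(2g) = 1.34^2 / (2*9.81) = 1.7956 / 19.62 = 0.0915 m.
E = 1.19 + 0.0915 = 1.2815 m.

1.2815


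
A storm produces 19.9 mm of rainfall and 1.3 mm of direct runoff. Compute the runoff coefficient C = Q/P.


The runoff coefficient C = runoff depth / rainfall depth.
C = 1.3 / 19.9
  = 0.0653.

0.0653


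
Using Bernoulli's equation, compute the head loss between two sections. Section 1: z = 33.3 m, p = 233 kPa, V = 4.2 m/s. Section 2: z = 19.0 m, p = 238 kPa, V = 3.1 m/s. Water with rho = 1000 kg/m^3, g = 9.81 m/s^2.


Total head at each section: H = z + p/(rho*g) + V^2/(2g).
H1 = 33.3 + 233*1000/(1000*9.81) + 4.2^2/(2*9.81)
   = 33.3 + 23.751 + 0.8991
   = 57.95 m.
H2 = 19.0 + 238*1000/(1000*9.81) + 3.1^2/(2*9.81)
   = 19.0 + 24.261 + 0.4898
   = 43.751 m.
h_L = H1 - H2 = 57.95 - 43.751 = 14.2 m.

14.2


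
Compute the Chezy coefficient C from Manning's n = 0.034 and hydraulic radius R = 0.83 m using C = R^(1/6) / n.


The Chezy coefficient relates to Manning's n through C = R^(1/6) / n.
R^(1/6) = 0.83^(1/6) = 0.969422.
C = 0.969422 / 0.034 = 28.51 m^(1/2)/s.

28.51


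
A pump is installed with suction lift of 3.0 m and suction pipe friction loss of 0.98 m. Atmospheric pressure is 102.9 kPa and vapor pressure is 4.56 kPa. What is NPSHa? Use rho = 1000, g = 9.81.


NPSHa = p_atm/(rho*g) - z_s - hf_s - p_vap/(rho*g).
p_atm/(rho*g) = 102.9*1000 / (1000*9.81) = 10.489 m.
p_vap/(rho*g) = 4.56*1000 / (1000*9.81) = 0.465 m.
NPSHa = 10.489 - 3.0 - 0.98 - 0.465
      = 6.04 m.

6.04


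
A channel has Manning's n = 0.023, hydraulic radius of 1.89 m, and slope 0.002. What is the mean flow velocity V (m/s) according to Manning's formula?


Manning's equation gives V = (1/n) * R^(2/3) * S^(1/2).
First, compute R^(2/3) = 1.89^(2/3) = 1.5286.
Next, S^(1/2) = 0.002^(1/2) = 0.044721.
Then 1/n = 1/0.023 = 43.48.
V = 43.48 * 1.5286 * 0.044721 = 2.9723 m/s.

2.9723


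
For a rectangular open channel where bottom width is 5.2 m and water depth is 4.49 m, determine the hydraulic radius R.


For a rectangular section:
Flow area A = b * y = 5.2 * 4.49 = 23.35 m^2.
Wetted perimeter P = b + 2y = 5.2 + 2*4.49 = 14.18 m.
Hydraulic radius R = A/P = 23.35 / 14.18 = 1.6465 m.

1.6465


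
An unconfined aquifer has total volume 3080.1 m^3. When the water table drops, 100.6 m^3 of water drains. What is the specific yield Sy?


Specific yield Sy = Volume drained / Total volume.
Sy = 100.6 / 3080.1
   = 0.0327.

0.0327


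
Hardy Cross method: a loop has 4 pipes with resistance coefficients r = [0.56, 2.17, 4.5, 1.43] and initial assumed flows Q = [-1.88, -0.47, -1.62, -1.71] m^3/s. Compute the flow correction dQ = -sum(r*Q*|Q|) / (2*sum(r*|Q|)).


Numerator terms (r*Q*|Q|): 0.56*-1.88*|-1.88| = -1.9793; 2.17*-0.47*|-0.47| = -0.4794; 4.5*-1.62*|-1.62| = -11.8098; 1.43*-1.71*|-1.71| = -4.1815.
Sum of numerator = -18.4499.
Denominator terms (r*|Q|): 0.56*|-1.88| = 1.0528; 2.17*|-0.47| = 1.0199; 4.5*|-1.62| = 7.29; 1.43*|-1.71| = 2.4453.
2 * sum of denominator = 2 * 11.808 = 23.616.
dQ = --18.4499 / 23.616 = 0.7812 m^3/s.

0.7812


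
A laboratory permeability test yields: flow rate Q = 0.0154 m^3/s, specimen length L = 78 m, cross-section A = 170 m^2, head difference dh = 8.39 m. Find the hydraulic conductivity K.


From K = Q*L / (A*dh):
Numerator: Q*L = 0.0154 * 78 = 1.2012.
Denominator: A*dh = 170 * 8.39 = 1426.3.
K = 1.2012 / 1426.3 = 0.000842 m/s.

0.000842


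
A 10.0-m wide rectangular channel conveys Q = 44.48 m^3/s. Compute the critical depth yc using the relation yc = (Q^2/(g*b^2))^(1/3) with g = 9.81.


Using yc = (Q^2 / (g * b^2))^(1/3):
Q^2 = 44.48^2 = 1978.47.
g * b^2 = 9.81 * 10.0^2 = 9.81 * 100.0 = 981.0.
Q^2 / (g*b^2) = 1978.47 / 981.0 = 2.0168.
yc = 2.0168^(1/3) = 1.2634 m.

1.2634


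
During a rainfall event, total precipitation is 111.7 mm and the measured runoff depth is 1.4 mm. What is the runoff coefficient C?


The runoff coefficient C = runoff depth / rainfall depth.
C = 1.4 / 111.7
  = 0.0125.

0.0125


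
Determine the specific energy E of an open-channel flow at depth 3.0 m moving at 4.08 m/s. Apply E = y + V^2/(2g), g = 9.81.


Specific energy E = y + V^2/(2g).
Velocity head = V^2/(2g) = 4.08^2 / (2*9.81) = 16.6464 / 19.62 = 0.8484 m.
E = 3.0 + 0.8484 = 3.8484 m.

3.8484


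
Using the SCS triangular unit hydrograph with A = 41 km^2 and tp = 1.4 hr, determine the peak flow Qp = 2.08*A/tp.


SCS formula: Qp = 2.08 * A / tp.
Qp = 2.08 * 41 / 1.4
   = 85.28 / 1.4
   = 60.91 m^3/s per cm.

60.91


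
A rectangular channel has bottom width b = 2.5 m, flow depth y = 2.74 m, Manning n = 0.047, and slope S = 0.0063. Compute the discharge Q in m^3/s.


For a rectangular channel, the cross-sectional area A = b * y = 2.5 * 2.74 = 6.85 m^2.
The wetted perimeter P = b + 2y = 2.5 + 2*2.74 = 7.98 m.
Hydraulic radius R = A/P = 6.85/7.98 = 0.8584 m.
Velocity V = (1/n)*R^(2/3)*S^(1/2) = (1/0.047)*0.8584^(2/3)*0.0063^(1/2) = 1.5253 m/s.
Discharge Q = A * V = 6.85 * 1.5253 = 10.449 m^3/s.

10.449


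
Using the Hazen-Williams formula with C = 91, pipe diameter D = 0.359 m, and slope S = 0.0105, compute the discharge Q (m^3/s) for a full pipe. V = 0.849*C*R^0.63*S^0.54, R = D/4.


For a full circular pipe, R = D/4 = 0.359/4 = 0.0897 m.
V = 0.849 * 91 * 0.0897^0.63 * 0.0105^0.54
  = 0.849 * 91 * 0.218984 * 0.085397
  = 1.4448 m/s.
Pipe area A = pi*D^2/4 = pi*0.359^2/4 = 0.1012 m^2.
Q = A * V = 0.1012 * 1.4448 = 0.1462 m^3/s.

0.1462


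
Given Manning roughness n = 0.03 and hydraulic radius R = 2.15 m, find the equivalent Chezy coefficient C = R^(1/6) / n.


The Chezy coefficient relates to Manning's n through C = R^(1/6) / n.
R^(1/6) = 2.15^(1/6) = 1.136073.
C = 1.136073 / 0.03 = 37.87 m^(1/2)/s.

37.87


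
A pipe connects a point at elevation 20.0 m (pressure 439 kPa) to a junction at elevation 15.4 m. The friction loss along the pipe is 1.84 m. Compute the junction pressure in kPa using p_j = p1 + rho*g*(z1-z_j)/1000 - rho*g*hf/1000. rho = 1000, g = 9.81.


Junction pressure: p_j = p1 + rho*g*(z1 - z_j)/1000 - rho*g*hf/1000.
Elevation term = 1000*9.81*(20.0 - 15.4)/1000 = 45.126 kPa.
Friction term = 1000*9.81*1.84/1000 = 18.05 kPa.
p_j = 439 + 45.126 - 18.05 = 466.08 kPa.

466.08


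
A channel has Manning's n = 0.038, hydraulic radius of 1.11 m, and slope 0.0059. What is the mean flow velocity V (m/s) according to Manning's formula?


Manning's equation gives V = (1/n) * R^(2/3) * S^(1/2).
First, compute R^(2/3) = 1.11^(2/3) = 1.0721.
Next, S^(1/2) = 0.0059^(1/2) = 0.076811.
Then 1/n = 1/0.038 = 26.32.
V = 26.32 * 1.0721 * 0.076811 = 2.167 m/s.

2.167


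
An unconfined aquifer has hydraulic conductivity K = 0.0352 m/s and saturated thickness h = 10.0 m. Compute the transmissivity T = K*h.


Transmissivity is defined as T = K * h.
T = 0.0352 * 10.0
  = 0.352 m^2/s.

0.352


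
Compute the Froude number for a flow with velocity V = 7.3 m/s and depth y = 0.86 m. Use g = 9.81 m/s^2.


The Froude number is defined as Fr = V / sqrt(g*y).
g*y = 9.81 * 0.86 = 8.4366.
sqrt(g*y) = sqrt(8.4366) = 2.9046.
Fr = 7.3 / 2.9046 = 2.5133.

2.5133


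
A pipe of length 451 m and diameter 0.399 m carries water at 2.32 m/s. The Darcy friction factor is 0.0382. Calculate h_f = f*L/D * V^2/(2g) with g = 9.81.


Darcy-Weisbach equation: h_f = f * (L/D) * V^2/(2g).
f * L/D = 0.0382 * 451/0.399 = 43.1784.
V^2/(2g) = 2.32^2 / (2*9.81) = 5.3824 / 19.62 = 0.2743 m.
h_f = 43.1784 * 0.2743 = 11.845 m.

11.845


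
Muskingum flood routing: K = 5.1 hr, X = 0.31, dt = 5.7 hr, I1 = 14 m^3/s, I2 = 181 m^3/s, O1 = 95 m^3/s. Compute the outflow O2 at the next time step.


Muskingum coefficients:
denom = 2*K*(1-X) + dt = 2*5.1*(1-0.31) + 5.7 = 12.738.
C0 = (dt - 2*K*X)/denom = (5.7 - 2*5.1*0.31)/12.738 = 0.1992.
C1 = (dt + 2*K*X)/denom = (5.7 + 2*5.1*0.31)/12.738 = 0.6957.
C2 = (2*K*(1-X) - dt)/denom = 0.105.
O2 = C0*I2 + C1*I1 + C2*O1
   = 0.1992*181 + 0.6957*14 + 0.105*95
   = 55.78 m^3/s.

55.78


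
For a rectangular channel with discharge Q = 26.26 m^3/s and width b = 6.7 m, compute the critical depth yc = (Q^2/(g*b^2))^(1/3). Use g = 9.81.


Using yc = (Q^2 / (g * b^2))^(1/3):
Q^2 = 26.26^2 = 689.59.
g * b^2 = 9.81 * 6.7^2 = 9.81 * 44.89 = 440.37.
Q^2 / (g*b^2) = 689.59 / 440.37 = 1.5659.
yc = 1.5659^(1/3) = 1.1612 m.

1.1612


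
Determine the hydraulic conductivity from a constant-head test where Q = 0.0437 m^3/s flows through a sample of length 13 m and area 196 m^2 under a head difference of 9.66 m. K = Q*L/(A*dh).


From K = Q*L / (A*dh):
Numerator: Q*L = 0.0437 * 13 = 0.5681.
Denominator: A*dh = 196 * 9.66 = 1893.36.
K = 0.5681 / 1893.36 = 0.0003 m/s.

0.0003


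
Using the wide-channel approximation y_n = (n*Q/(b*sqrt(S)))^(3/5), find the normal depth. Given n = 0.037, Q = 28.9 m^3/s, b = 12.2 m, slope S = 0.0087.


We use the wide-channel approximation y_n = (n*Q/(b*sqrt(S)))^(3/5).
sqrt(S) = sqrt(0.0087) = 0.093274.
Numerator: n*Q = 0.037 * 28.9 = 1.0693.
Denominator: b*sqrt(S) = 12.2 * 0.093274 = 1.137943.
arg = 0.9397.
y_n = 0.9397^(3/5) = 0.9634 m.

0.9634


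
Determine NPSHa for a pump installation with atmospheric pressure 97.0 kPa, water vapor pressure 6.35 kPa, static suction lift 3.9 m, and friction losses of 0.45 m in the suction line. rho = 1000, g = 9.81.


NPSHa = p_atm/(rho*g) - z_s - hf_s - p_vap/(rho*g).
p_atm/(rho*g) = 97.0*1000 / (1000*9.81) = 9.888 m.
p_vap/(rho*g) = 6.35*1000 / (1000*9.81) = 0.647 m.
NPSHa = 9.888 - 3.9 - 0.45 - 0.647
      = 4.89 m.

4.89


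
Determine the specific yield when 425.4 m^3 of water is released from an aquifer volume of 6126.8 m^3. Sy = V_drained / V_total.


Specific yield Sy = Volume drained / Total volume.
Sy = 425.4 / 6126.8
   = 0.0694.

0.0694


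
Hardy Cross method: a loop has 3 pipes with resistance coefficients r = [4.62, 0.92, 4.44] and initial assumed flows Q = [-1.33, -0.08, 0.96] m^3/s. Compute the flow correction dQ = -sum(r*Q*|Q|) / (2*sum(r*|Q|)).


Numerator terms (r*Q*|Q|): 4.62*-1.33*|-1.33| = -8.1723; 0.92*-0.08*|-0.08| = -0.0059; 4.44*0.96*|0.96| = 4.0919.
Sum of numerator = -4.0863.
Denominator terms (r*|Q|): 4.62*|-1.33| = 6.1446; 0.92*|-0.08| = 0.0736; 4.44*|0.96| = 4.2624.
2 * sum of denominator = 2 * 10.4806 = 20.9612.
dQ = --4.0863 / 20.9612 = 0.1949 m^3/s.

0.1949


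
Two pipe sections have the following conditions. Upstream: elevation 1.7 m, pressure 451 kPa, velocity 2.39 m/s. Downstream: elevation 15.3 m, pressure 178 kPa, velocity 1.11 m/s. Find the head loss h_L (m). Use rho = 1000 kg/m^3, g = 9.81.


Total head at each section: H = z + p/(rho*g) + V^2/(2g).
H1 = 1.7 + 451*1000/(1000*9.81) + 2.39^2/(2*9.81)
   = 1.7 + 45.973 + 0.2911
   = 47.965 m.
H2 = 15.3 + 178*1000/(1000*9.81) + 1.11^2/(2*9.81)
   = 15.3 + 18.145 + 0.0628
   = 33.508 m.
h_L = H1 - H2 = 47.965 - 33.508 = 14.457 m.

14.457


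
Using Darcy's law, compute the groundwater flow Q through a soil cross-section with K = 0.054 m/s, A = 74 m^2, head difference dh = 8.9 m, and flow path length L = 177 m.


Darcy's law: Q = K * A * i, where i = dh/L.
Hydraulic gradient i = 8.9 / 177 = 0.050282.
Q = 0.054 * 74 * 0.050282
  = 0.2009 m^3/s.

0.2009


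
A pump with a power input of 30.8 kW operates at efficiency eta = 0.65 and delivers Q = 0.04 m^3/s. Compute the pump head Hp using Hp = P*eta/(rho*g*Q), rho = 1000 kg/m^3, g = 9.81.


Pump head formula: Hp = P * eta / (rho * g * Q).
Numerator: P * eta = 30.8 * 1000 * 0.65 = 20020.0 W.
Denominator: rho * g * Q = 1000 * 9.81 * 0.04 = 392.4.
Hp = 20020.0 / 392.4 = 51.02 m.

51.02


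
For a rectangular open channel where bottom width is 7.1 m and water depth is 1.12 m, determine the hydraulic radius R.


For a rectangular section:
Flow area A = b * y = 7.1 * 1.12 = 7.95 m^2.
Wetted perimeter P = b + 2y = 7.1 + 2*1.12 = 9.34 m.
Hydraulic radius R = A/P = 7.95 / 9.34 = 0.8514 m.

0.8514


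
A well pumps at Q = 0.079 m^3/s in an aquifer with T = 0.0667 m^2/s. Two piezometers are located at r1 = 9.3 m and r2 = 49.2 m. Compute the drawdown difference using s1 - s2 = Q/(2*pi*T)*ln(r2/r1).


Thiem equation: s1 - s2 = Q/(2*pi*T) * ln(r2/r1).
ln(r2/r1) = ln(49.2/9.3) = 1.6659.
Q/(2*pi*T) = 0.079 / (2*pi*0.0667) = 0.079 / 0.4191 = 0.1885.
s1 - s2 = 0.1885 * 1.6659 = 0.314 m.

0.314


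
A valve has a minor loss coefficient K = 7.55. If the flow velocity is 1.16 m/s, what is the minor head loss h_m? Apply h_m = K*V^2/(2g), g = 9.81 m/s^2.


Minor loss formula: h_m = K * V^2/(2g).
V^2 = 1.16^2 = 1.3456.
V^2/(2g) = 1.3456 / 19.62 = 0.0686 m.
h_m = 7.55 * 0.0686 = 0.5178 m.

0.5178


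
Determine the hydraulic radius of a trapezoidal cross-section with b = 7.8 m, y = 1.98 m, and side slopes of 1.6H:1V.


For a trapezoidal section with side slope z:
A = (b + z*y)*y = (7.8 + 1.6*1.98)*1.98 = 21.717 m^2.
P = b + 2*y*sqrt(1 + z^2) = 7.8 + 2*1.98*sqrt(1 + 1.6^2) = 15.272 m.
R = A/P = 21.717 / 15.272 = 1.422 m.

1.422


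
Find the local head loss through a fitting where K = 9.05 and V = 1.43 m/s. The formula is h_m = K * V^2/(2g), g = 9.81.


Minor loss formula: h_m = K * V^2/(2g).
V^2 = 1.43^2 = 2.0449.
V^2/(2g) = 2.0449 / 19.62 = 0.1042 m.
h_m = 9.05 * 0.1042 = 0.9432 m.

0.9432


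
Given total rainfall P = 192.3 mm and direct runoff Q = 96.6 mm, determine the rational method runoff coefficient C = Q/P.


The runoff coefficient C = runoff depth / rainfall depth.
C = 96.6 / 192.3
  = 0.5023.

0.5023


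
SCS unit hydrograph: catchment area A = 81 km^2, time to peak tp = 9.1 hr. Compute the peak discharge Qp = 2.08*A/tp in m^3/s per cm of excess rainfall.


SCS formula: Qp = 2.08 * A / tp.
Qp = 2.08 * 81 / 9.1
   = 168.48 / 9.1
   = 18.51 m^3/s per cm.

18.51


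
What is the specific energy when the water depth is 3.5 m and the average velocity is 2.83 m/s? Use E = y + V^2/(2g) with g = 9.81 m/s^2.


Specific energy E = y + V^2/(2g).
Velocity head = V^2/(2g) = 2.83^2 / (2*9.81) = 8.0089 / 19.62 = 0.4082 m.
E = 3.5 + 0.4082 = 3.9082 m.

3.9082


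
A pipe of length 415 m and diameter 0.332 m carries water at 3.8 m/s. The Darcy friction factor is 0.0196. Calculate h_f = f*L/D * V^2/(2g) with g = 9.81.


Darcy-Weisbach equation: h_f = f * (L/D) * V^2/(2g).
f * L/D = 0.0196 * 415/0.332 = 24.5.
V^2/(2g) = 3.8^2 / (2*9.81) = 14.44 / 19.62 = 0.736 m.
h_f = 24.5 * 0.736 = 18.032 m.

18.032


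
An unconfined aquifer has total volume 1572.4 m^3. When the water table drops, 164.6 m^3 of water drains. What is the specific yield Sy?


Specific yield Sy = Volume drained / Total volume.
Sy = 164.6 / 1572.4
   = 0.1047.

0.1047


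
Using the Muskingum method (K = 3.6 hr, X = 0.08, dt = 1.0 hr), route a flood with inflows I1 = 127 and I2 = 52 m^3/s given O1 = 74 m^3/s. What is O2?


Muskingum coefficients:
denom = 2*K*(1-X) + dt = 2*3.6*(1-0.08) + 1.0 = 7.624.
C0 = (dt - 2*K*X)/denom = (1.0 - 2*3.6*0.08)/7.624 = 0.0556.
C1 = (dt + 2*K*X)/denom = (1.0 + 2*3.6*0.08)/7.624 = 0.2067.
C2 = (2*K*(1-X) - dt)/denom = 0.7377.
O2 = C0*I2 + C1*I1 + C2*O1
   = 0.0556*52 + 0.2067*127 + 0.7377*74
   = 83.73 m^3/s.

83.73


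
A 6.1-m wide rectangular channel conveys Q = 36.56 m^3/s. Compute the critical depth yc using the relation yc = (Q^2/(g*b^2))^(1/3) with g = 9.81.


Using yc = (Q^2 / (g * b^2))^(1/3):
Q^2 = 36.56^2 = 1336.63.
g * b^2 = 9.81 * 6.1^2 = 9.81 * 37.21 = 365.03.
Q^2 / (g*b^2) = 1336.63 / 365.03 = 3.6617.
yc = 3.6617^(1/3) = 1.5413 m.

1.5413


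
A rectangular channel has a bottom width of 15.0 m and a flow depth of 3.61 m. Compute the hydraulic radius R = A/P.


For a rectangular section:
Flow area A = b * y = 15.0 * 3.61 = 54.15 m^2.
Wetted perimeter P = b + 2y = 15.0 + 2*3.61 = 22.22 m.
Hydraulic radius R = A/P = 54.15 / 22.22 = 2.437 m.

2.437


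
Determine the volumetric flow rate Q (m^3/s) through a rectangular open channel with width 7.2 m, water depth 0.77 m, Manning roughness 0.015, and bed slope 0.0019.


For a rectangular channel, the cross-sectional area A = b * y = 7.2 * 0.77 = 5.54 m^2.
The wetted perimeter P = b + 2y = 7.2 + 2*0.77 = 8.74 m.
Hydraulic radius R = A/P = 5.54/8.74 = 0.6343 m.
Velocity V = (1/n)*R^(2/3)*S^(1/2) = (1/0.015)*0.6343^(2/3)*0.0019^(1/2) = 2.1453 m/s.
Discharge Q = A * V = 5.54 * 2.1453 = 11.894 m^3/s.

11.894


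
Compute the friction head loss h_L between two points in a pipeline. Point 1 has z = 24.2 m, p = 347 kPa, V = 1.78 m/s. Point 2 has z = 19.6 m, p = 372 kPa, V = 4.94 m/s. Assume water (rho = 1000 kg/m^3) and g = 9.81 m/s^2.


Total head at each section: H = z + p/(rho*g) + V^2/(2g).
H1 = 24.2 + 347*1000/(1000*9.81) + 1.78^2/(2*9.81)
   = 24.2 + 35.372 + 0.1615
   = 59.734 m.
H2 = 19.6 + 372*1000/(1000*9.81) + 4.94^2/(2*9.81)
   = 19.6 + 37.92 + 1.2438
   = 58.764 m.
h_L = H1 - H2 = 59.734 - 58.764 = 0.969 m.

0.969


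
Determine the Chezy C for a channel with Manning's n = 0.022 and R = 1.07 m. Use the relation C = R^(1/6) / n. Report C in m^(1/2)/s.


The Chezy coefficient relates to Manning's n through C = R^(1/6) / n.
R^(1/6) = 1.07^(1/6) = 1.01134.
C = 1.01134 / 0.022 = 45.97 m^(1/2)/s.

45.97


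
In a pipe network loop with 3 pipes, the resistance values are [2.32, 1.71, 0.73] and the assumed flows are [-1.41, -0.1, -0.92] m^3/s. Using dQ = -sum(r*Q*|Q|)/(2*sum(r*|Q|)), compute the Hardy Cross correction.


Numerator terms (r*Q*|Q|): 2.32*-1.41*|-1.41| = -4.6124; 1.71*-0.1*|-0.1| = -0.0171; 0.73*-0.92*|-0.92| = -0.6179.
Sum of numerator = -5.2474.
Denominator terms (r*|Q|): 2.32*|-1.41| = 3.2712; 1.71*|-0.1| = 0.171; 0.73*|-0.92| = 0.6716.
2 * sum of denominator = 2 * 4.1138 = 8.2276.
dQ = --5.2474 / 8.2276 = 0.6378 m^3/s.

0.6378


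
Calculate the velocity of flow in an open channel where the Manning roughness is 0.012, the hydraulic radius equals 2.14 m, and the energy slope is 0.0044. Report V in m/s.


Manning's equation gives V = (1/n) * R^(2/3) * S^(1/2).
First, compute R^(2/3) = 2.14^(2/3) = 1.6606.
Next, S^(1/2) = 0.0044^(1/2) = 0.066332.
Then 1/n = 1/0.012 = 83.33.
V = 83.33 * 1.6606 * 0.066332 = 9.1795 m/s.

9.1795


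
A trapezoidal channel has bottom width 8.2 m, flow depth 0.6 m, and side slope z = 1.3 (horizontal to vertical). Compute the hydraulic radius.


For a trapezoidal section with side slope z:
A = (b + z*y)*y = (8.2 + 1.3*0.6)*0.6 = 5.388 m^2.
P = b + 2*y*sqrt(1 + z^2) = 8.2 + 2*0.6*sqrt(1 + 1.3^2) = 10.168 m.
R = A/P = 5.388 / 10.168 = 0.5299 m.

0.5299


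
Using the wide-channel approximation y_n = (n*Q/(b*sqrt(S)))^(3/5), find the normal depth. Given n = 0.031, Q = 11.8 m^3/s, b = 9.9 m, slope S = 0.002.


We use the wide-channel approximation y_n = (n*Q/(b*sqrt(S)))^(3/5).
sqrt(S) = sqrt(0.002) = 0.044721.
Numerator: n*Q = 0.031 * 11.8 = 0.3658.
Denominator: b*sqrt(S) = 9.9 * 0.044721 = 0.442738.
arg = 0.8262.
y_n = 0.8262^(3/5) = 0.8918 m.

0.8918


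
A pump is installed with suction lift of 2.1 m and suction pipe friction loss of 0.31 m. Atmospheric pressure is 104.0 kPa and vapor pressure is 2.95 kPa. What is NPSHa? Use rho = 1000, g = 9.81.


NPSHa = p_atm/(rho*g) - z_s - hf_s - p_vap/(rho*g).
p_atm/(rho*g) = 104.0*1000 / (1000*9.81) = 10.601 m.
p_vap/(rho*g) = 2.95*1000 / (1000*9.81) = 0.301 m.
NPSHa = 10.601 - 2.1 - 0.31 - 0.301
      = 7.89 m.

7.89


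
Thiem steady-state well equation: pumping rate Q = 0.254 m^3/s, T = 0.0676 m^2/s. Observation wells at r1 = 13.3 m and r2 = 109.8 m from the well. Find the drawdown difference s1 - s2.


Thiem equation: s1 - s2 = Q/(2*pi*T) * ln(r2/r1).
ln(r2/r1) = ln(109.8/13.3) = 2.1109.
Q/(2*pi*T) = 0.254 / (2*pi*0.0676) = 0.254 / 0.4247 = 0.598.
s1 - s2 = 0.598 * 2.1109 = 1.2623 m.

1.2623


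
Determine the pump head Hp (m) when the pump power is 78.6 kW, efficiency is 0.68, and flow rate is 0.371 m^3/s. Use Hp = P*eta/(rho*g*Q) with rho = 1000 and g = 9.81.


Pump head formula: Hp = P * eta / (rho * g * Q).
Numerator: P * eta = 78.6 * 1000 * 0.68 = 53448.0 W.
Denominator: rho * g * Q = 1000 * 9.81 * 0.371 = 3639.51.
Hp = 53448.0 / 3639.51 = 14.69 m.

14.69


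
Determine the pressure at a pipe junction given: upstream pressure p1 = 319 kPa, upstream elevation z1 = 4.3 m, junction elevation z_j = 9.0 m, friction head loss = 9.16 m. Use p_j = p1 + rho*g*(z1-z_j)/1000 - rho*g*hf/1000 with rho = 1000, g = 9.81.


Junction pressure: p_j = p1 + rho*g*(z1 - z_j)/1000 - rho*g*hf/1000.
Elevation term = 1000*9.81*(4.3 - 9.0)/1000 = -46.107 kPa.
Friction term = 1000*9.81*9.16/1000 = 89.86 kPa.
p_j = 319 + -46.107 - 89.86 = 183.03 kPa.

183.03


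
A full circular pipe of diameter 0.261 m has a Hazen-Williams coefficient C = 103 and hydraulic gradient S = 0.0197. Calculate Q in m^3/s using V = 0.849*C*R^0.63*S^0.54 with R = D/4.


For a full circular pipe, R = D/4 = 0.261/4 = 0.0653 m.
V = 0.849 * 103 * 0.0653^0.63 * 0.0197^0.54
  = 0.849 * 103 * 0.179137 * 0.119953
  = 1.8791 m/s.
Pipe area A = pi*D^2/4 = pi*0.261^2/4 = 0.0535 m^2.
Q = A * V = 0.0535 * 1.8791 = 0.1005 m^3/s.

0.1005


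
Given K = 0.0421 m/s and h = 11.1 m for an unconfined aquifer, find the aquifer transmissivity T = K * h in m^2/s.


Transmissivity is defined as T = K * h.
T = 0.0421 * 11.1
  = 0.4673 m^2/s.

0.4673


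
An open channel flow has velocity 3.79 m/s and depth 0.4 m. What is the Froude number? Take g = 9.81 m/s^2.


The Froude number is defined as Fr = V / sqrt(g*y).
g*y = 9.81 * 0.4 = 3.924.
sqrt(g*y) = sqrt(3.924) = 1.9809.
Fr = 3.79 / 1.9809 = 1.9133.

1.9133


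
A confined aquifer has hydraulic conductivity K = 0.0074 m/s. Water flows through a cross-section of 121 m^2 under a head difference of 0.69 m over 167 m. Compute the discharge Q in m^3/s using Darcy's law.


Darcy's law: Q = K * A * i, where i = dh/L.
Hydraulic gradient i = 0.69 / 167 = 0.004132.
Q = 0.0074 * 121 * 0.004132
  = 0.0037 m^3/s.

0.0037


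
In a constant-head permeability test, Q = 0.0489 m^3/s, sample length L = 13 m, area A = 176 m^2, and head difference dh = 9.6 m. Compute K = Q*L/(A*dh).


From K = Q*L / (A*dh):
Numerator: Q*L = 0.0489 * 13 = 0.6357.
Denominator: A*dh = 176 * 9.6 = 1689.6.
K = 0.6357 / 1689.6 = 0.000376 m/s.

0.000376


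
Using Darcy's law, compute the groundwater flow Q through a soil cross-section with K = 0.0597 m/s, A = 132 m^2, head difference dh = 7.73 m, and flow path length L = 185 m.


Darcy's law: Q = K * A * i, where i = dh/L.
Hydraulic gradient i = 7.73 / 185 = 0.041784.
Q = 0.0597 * 132 * 0.041784
  = 0.3293 m^3/s.

0.3293


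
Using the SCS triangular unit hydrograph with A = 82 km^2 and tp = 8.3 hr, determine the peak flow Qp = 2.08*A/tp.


SCS formula: Qp = 2.08 * A / tp.
Qp = 2.08 * 82 / 8.3
   = 170.56 / 8.3
   = 20.55 m^3/s per cm.

20.55


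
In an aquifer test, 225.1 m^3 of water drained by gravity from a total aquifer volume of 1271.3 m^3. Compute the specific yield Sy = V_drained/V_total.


Specific yield Sy = Volume drained / Total volume.
Sy = 225.1 / 1271.3
   = 0.1771.

0.1771


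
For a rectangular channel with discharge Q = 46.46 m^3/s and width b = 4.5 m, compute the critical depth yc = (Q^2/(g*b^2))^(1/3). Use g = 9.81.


Using yc = (Q^2 / (g * b^2))^(1/3):
Q^2 = 46.46^2 = 2158.53.
g * b^2 = 9.81 * 4.5^2 = 9.81 * 20.25 = 198.65.
Q^2 / (g*b^2) = 2158.53 / 198.65 = 10.866.
yc = 10.866^(1/3) = 2.2149 m.

2.2149


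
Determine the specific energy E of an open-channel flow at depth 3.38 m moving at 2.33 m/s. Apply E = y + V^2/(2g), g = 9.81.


Specific energy E = y + V^2/(2g).
Velocity head = V^2/(2g) = 2.33^2 / (2*9.81) = 5.4289 / 19.62 = 0.2767 m.
E = 3.38 + 0.2767 = 3.6567 m.

3.6567


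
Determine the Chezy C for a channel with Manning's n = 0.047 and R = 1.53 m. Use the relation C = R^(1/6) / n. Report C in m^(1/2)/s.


The Chezy coefficient relates to Manning's n through C = R^(1/6) / n.
R^(1/6) = 1.53^(1/6) = 1.07345.
C = 1.07345 / 0.047 = 22.84 m^(1/2)/s.

22.84


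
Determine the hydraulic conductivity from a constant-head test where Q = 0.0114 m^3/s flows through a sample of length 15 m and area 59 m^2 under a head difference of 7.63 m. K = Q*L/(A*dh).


From K = Q*L / (A*dh):
Numerator: Q*L = 0.0114 * 15 = 0.171.
Denominator: A*dh = 59 * 7.63 = 450.17.
K = 0.171 / 450.17 = 0.00038 m/s.

0.00038


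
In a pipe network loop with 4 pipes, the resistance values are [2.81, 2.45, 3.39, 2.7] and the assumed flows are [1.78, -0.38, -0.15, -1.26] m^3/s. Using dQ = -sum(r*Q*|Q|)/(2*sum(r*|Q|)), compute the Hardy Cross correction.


Numerator terms (r*Q*|Q|): 2.81*1.78*|1.78| = 8.9032; 2.45*-0.38*|-0.38| = -0.3538; 3.39*-0.15*|-0.15| = -0.0763; 2.7*-1.26*|-1.26| = -4.2865.
Sum of numerator = 4.1866.
Denominator terms (r*|Q|): 2.81*|1.78| = 5.0018; 2.45*|-0.38| = 0.931; 3.39*|-0.15| = 0.5085; 2.7*|-1.26| = 3.402.
2 * sum of denominator = 2 * 9.8433 = 19.6866.
dQ = -4.1866 / 19.6866 = -0.2127 m^3/s.

-0.2127


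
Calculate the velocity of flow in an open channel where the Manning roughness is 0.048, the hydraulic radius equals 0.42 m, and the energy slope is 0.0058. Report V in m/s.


Manning's equation gives V = (1/n) * R^(2/3) * S^(1/2).
First, compute R^(2/3) = 0.42^(2/3) = 0.5608.
Next, S^(1/2) = 0.0058^(1/2) = 0.076158.
Then 1/n = 1/0.048 = 20.83.
V = 20.83 * 0.5608 * 0.076158 = 0.8898 m/s.

0.8898


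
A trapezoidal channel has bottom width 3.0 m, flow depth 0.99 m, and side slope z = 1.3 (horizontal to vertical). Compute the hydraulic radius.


For a trapezoidal section with side slope z:
A = (b + z*y)*y = (3.0 + 1.3*0.99)*0.99 = 4.244 m^2.
P = b + 2*y*sqrt(1 + z^2) = 3.0 + 2*0.99*sqrt(1 + 1.3^2) = 6.247 m.
R = A/P = 4.244 / 6.247 = 0.6793 m.

0.6793


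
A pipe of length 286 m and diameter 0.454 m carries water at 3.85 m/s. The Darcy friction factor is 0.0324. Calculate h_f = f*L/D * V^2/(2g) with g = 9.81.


Darcy-Weisbach equation: h_f = f * (L/D) * V^2/(2g).
f * L/D = 0.0324 * 286/0.454 = 20.4106.
V^2/(2g) = 3.85^2 / (2*9.81) = 14.8225 / 19.62 = 0.7555 m.
h_f = 20.4106 * 0.7555 = 15.42 m.

15.42


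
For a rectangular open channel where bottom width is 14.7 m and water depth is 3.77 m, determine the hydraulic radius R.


For a rectangular section:
Flow area A = b * y = 14.7 * 3.77 = 55.42 m^2.
Wetted perimeter P = b + 2y = 14.7 + 2*3.77 = 22.24 m.
Hydraulic radius R = A/P = 55.42 / 22.24 = 2.4919 m.

2.4919


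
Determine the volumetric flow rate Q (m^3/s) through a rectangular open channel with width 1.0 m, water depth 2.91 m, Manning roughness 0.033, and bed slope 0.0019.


For a rectangular channel, the cross-sectional area A = b * y = 1.0 * 2.91 = 2.91 m^2.
The wetted perimeter P = b + 2y = 1.0 + 2*2.91 = 6.82 m.
Hydraulic radius R = A/P = 2.91/6.82 = 0.4267 m.
Velocity V = (1/n)*R^(2/3)*S^(1/2) = (1/0.033)*0.4267^(2/3)*0.0019^(1/2) = 0.7486 m/s.
Discharge Q = A * V = 2.91 * 0.7486 = 2.179 m^3/s.

2.179


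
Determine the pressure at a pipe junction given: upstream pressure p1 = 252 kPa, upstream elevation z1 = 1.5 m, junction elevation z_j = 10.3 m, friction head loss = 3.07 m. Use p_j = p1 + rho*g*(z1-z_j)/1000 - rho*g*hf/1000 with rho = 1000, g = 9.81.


Junction pressure: p_j = p1 + rho*g*(z1 - z_j)/1000 - rho*g*hf/1000.
Elevation term = 1000*9.81*(1.5 - 10.3)/1000 = -86.328 kPa.
Friction term = 1000*9.81*3.07/1000 = 30.117 kPa.
p_j = 252 + -86.328 - 30.117 = 135.56 kPa.

135.56


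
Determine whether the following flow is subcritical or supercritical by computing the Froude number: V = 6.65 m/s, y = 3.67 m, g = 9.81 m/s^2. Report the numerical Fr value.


The Froude number is defined as Fr = V / sqrt(g*y).
g*y = 9.81 * 3.67 = 36.0027.
sqrt(g*y) = sqrt(36.0027) = 6.0002.
Fr = 6.65 / 6.0002 = 1.1083.
Since Fr > 1, the flow is supercritical.

1.1083


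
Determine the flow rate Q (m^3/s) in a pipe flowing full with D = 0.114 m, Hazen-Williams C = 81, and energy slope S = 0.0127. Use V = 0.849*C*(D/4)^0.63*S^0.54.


For a full circular pipe, R = D/4 = 0.114/4 = 0.0285 m.
V = 0.849 * 81 * 0.0285^0.63 * 0.0127^0.54
  = 0.849 * 81 * 0.106305 * 0.094635
  = 0.6918 m/s.
Pipe area A = pi*D^2/4 = pi*0.114^2/4 = 0.0102 m^2.
Q = A * V = 0.0102 * 0.6918 = 0.0071 m^3/s.

0.0071


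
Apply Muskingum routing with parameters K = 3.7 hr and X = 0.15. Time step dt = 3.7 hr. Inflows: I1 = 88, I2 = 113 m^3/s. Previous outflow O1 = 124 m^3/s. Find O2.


Muskingum coefficients:
denom = 2*K*(1-X) + dt = 2*3.7*(1-0.15) + 3.7 = 9.99.
C0 = (dt - 2*K*X)/denom = (3.7 - 2*3.7*0.15)/9.99 = 0.2593.
C1 = (dt + 2*K*X)/denom = (3.7 + 2*3.7*0.15)/9.99 = 0.4815.
C2 = (2*K*(1-X) - dt)/denom = 0.2593.
O2 = C0*I2 + C1*I1 + C2*O1
   = 0.2593*113 + 0.4815*88 + 0.2593*124
   = 103.81 m^3/s.

103.81


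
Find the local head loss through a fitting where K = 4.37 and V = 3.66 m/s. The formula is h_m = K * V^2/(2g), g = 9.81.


Minor loss formula: h_m = K * V^2/(2g).
V^2 = 3.66^2 = 13.3956.
V^2/(2g) = 13.3956 / 19.62 = 0.6828 m.
h_m = 4.37 * 0.6828 = 2.9836 m.

2.9836


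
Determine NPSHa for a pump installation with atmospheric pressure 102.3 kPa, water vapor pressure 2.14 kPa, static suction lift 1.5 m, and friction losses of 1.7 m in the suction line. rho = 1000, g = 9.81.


NPSHa = p_atm/(rho*g) - z_s - hf_s - p_vap/(rho*g).
p_atm/(rho*g) = 102.3*1000 / (1000*9.81) = 10.428 m.
p_vap/(rho*g) = 2.14*1000 / (1000*9.81) = 0.218 m.
NPSHa = 10.428 - 1.5 - 1.7 - 0.218
      = 7.01 m.

7.01


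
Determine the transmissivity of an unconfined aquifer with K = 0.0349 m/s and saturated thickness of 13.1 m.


Transmissivity is defined as T = K * h.
T = 0.0349 * 13.1
  = 0.4572 m^2/s.

0.4572


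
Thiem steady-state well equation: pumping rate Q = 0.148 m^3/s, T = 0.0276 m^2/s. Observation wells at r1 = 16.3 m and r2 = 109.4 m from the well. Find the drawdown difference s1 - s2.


Thiem equation: s1 - s2 = Q/(2*pi*T) * ln(r2/r1).
ln(r2/r1) = ln(109.4/16.3) = 1.9038.
Q/(2*pi*T) = 0.148 / (2*pi*0.0276) = 0.148 / 0.1734 = 0.8534.
s1 - s2 = 0.8534 * 1.9038 = 1.6248 m.

1.6248


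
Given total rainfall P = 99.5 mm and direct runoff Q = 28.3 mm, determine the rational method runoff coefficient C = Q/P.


The runoff coefficient C = runoff depth / rainfall depth.
C = 28.3 / 99.5
  = 0.2844.

0.2844


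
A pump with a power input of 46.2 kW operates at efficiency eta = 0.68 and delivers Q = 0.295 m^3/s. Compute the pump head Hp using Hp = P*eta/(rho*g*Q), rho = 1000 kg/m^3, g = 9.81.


Pump head formula: Hp = P * eta / (rho * g * Q).
Numerator: P * eta = 46.2 * 1000 * 0.68 = 31416.0 W.
Denominator: rho * g * Q = 1000 * 9.81 * 0.295 = 2893.95.
Hp = 31416.0 / 2893.95 = 10.86 m.

10.86


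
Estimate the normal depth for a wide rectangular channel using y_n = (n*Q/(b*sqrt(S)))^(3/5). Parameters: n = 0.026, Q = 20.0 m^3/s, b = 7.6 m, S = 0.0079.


We use the wide-channel approximation y_n = (n*Q/(b*sqrt(S)))^(3/5).
sqrt(S) = sqrt(0.0079) = 0.088882.
Numerator: n*Q = 0.026 * 20.0 = 0.52.
Denominator: b*sqrt(S) = 7.6 * 0.088882 = 0.675503.
arg = 0.7698.
y_n = 0.7698^(3/5) = 0.8547 m.

0.8547


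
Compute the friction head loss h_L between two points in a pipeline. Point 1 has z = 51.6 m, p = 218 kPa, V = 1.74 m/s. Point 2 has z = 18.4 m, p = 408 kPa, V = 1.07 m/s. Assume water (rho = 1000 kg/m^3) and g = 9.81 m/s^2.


Total head at each section: H = z + p/(rho*g) + V^2/(2g).
H1 = 51.6 + 218*1000/(1000*9.81) + 1.74^2/(2*9.81)
   = 51.6 + 22.222 + 0.1543
   = 73.977 m.
H2 = 18.4 + 408*1000/(1000*9.81) + 1.07^2/(2*9.81)
   = 18.4 + 41.59 + 0.0584
   = 60.049 m.
h_L = H1 - H2 = 73.977 - 60.049 = 13.928 m.

13.928
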